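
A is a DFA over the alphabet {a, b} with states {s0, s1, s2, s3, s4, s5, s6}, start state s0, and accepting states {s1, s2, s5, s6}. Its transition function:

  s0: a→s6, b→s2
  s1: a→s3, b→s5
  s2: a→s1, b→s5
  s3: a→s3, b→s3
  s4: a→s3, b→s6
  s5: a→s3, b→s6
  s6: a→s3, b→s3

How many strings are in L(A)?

7

The useful subgraph on states {s0, s1, s2, s5, s6} is acyclic, so L(A) is finite; the longest accepting path visits 5 useful states, giving maximum string length 4.
Counting accepting paths from s0 by length: 2 of length 1, 2 of length 2, 2 of length 3, 1 of length 4. Total 7.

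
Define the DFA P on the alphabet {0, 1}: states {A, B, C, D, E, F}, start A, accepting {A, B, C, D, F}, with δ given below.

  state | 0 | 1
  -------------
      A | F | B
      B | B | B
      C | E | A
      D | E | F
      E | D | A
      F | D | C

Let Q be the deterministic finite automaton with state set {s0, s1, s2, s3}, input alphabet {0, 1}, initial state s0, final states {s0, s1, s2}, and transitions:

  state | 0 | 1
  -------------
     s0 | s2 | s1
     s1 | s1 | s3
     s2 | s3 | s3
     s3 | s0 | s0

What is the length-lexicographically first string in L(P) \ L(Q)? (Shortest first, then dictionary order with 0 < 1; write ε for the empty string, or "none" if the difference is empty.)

The string 00 is accepted by P but not by Q.
No shorter string lies in the difference, and 00 is the lexicographically first length-2 string in L(P) \ L(Q).

00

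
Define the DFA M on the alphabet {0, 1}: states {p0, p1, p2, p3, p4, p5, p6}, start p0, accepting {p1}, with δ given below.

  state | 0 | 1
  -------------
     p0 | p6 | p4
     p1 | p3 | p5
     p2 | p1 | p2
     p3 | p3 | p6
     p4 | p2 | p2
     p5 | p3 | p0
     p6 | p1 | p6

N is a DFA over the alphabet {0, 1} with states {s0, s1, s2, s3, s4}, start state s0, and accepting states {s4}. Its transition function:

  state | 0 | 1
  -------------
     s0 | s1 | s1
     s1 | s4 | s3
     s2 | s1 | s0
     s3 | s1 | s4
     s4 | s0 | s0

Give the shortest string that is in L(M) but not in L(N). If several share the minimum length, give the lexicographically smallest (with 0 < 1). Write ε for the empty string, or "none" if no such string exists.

The string 010 is accepted by M but not by N.
No shorter string lies in the difference, and 010 is the lexicographically first length-3 string in L(M) \ L(N).

010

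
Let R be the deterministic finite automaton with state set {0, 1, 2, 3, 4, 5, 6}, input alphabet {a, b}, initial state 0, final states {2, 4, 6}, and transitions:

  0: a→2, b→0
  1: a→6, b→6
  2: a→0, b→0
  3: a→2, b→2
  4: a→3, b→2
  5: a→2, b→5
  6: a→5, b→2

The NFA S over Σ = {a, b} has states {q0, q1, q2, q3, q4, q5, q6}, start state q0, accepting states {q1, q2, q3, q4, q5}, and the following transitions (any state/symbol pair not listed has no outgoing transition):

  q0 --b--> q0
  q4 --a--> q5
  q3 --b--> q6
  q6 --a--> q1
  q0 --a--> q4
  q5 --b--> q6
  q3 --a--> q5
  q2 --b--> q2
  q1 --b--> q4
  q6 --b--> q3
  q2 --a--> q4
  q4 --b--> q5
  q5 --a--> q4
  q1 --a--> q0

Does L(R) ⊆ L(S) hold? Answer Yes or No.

Yes

Exploring the product automaton R × S from the start pair (0, q0), following both machines on each input symbol, reaches 8 state pairs: (0, q0), (2, q4), (0, q5), (0, q6), (2, q1), (0, q3), (0, q4), (2, q5).
R accepts in {2, 4, 6} and S accepts in {q1, q2, q3, q4, q5}. The reachable pairs whose R-component is accepting are (2, q4), (2, q1), (2, q5); in each of them the S-component is accepting too, so the product for L(R) \ L(S) (R-component accepting, S-component rejecting) has no reachable accepting pair and the difference is empty.
Hence every string in L(R) is also in L(S).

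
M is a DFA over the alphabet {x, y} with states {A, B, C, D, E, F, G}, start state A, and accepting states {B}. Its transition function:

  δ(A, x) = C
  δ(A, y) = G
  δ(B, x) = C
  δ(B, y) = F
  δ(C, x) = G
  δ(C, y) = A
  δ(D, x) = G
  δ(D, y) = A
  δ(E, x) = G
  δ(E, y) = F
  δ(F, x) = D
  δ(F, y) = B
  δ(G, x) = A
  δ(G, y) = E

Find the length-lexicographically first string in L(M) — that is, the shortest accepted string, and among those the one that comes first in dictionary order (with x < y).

yyyy

A breadth-first search from A reaches an accepting state first via the path A → G → E → F → B on input yyyy.
No string of length < 4 is accepted (BFS exhausts all shorter strings without reaching an accepting state), and yyyy is the lexicographically least accepting string of length 4.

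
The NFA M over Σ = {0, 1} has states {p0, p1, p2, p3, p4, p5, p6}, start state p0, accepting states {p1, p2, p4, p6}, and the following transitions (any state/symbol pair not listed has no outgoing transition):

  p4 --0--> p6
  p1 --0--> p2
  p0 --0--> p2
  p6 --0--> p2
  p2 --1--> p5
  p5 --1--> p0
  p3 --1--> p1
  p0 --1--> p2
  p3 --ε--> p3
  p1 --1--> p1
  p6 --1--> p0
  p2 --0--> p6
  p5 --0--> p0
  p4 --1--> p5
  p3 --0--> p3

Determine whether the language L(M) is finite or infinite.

infinite

State p0 is reachable from the start and can reach an accepting state, and it lies on the cycle p0 → p2 → p5 → p0.
Traversing that cycle any number of times yields accepted strings of unbounded length, so the language is infinite.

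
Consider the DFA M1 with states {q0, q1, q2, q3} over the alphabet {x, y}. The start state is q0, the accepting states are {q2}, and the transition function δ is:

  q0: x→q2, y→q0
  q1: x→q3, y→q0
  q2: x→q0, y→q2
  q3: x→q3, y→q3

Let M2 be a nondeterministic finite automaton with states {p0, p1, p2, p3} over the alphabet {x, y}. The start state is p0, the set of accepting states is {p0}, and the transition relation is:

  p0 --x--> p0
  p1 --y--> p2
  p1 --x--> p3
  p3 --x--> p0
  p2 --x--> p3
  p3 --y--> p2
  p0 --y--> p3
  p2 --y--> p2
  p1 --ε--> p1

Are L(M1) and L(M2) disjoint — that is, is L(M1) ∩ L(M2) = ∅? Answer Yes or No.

The string x is accepted by both M1 and M2.
Hence L(M1) ∩ L(M2) ≠ ∅.

No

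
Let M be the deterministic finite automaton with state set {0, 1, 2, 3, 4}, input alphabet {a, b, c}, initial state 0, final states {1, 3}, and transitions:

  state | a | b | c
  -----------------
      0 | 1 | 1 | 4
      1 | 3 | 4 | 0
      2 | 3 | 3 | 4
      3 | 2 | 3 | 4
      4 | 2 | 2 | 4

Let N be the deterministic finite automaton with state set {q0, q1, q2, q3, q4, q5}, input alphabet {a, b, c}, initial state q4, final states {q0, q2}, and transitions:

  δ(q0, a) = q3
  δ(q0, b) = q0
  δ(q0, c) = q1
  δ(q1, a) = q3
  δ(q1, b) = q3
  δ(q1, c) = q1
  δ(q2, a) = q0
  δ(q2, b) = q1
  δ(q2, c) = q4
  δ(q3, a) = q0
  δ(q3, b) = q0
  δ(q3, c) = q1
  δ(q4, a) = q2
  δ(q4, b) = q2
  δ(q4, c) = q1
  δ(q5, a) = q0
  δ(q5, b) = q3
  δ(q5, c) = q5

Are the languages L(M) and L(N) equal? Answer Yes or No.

Exploring the product automaton M × N from the start pair (0, q4), following both machines on each input symbol, reaches 5 state pairs: (0, q4), (1, q2), (4, q1), (3, q0), (2, q3).
M accepts in {1, 3} and N accepts in {q0, q2}. In every reachable pair the two components are either both accepting — (1, q2), (3, q0) — or both non-accepting, so no string is accepted by exactly one of the machines: L(M) \ L(N) and L(N) \ L(M) are both empty.
Hence every string is accepted by M iff it is accepted by N, and the two languages coincide.

Yes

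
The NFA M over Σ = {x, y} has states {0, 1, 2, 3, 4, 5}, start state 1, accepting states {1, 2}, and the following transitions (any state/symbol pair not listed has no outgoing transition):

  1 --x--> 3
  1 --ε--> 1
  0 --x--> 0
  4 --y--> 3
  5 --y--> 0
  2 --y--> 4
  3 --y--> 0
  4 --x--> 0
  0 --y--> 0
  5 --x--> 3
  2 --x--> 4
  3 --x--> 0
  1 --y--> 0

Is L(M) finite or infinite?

finite

The useful states (reachable from 1 and able to reach an accepting state) are {1}.
Restricted to these states the transition graph has no cycle, so every accepting path has bounded length and L is finite.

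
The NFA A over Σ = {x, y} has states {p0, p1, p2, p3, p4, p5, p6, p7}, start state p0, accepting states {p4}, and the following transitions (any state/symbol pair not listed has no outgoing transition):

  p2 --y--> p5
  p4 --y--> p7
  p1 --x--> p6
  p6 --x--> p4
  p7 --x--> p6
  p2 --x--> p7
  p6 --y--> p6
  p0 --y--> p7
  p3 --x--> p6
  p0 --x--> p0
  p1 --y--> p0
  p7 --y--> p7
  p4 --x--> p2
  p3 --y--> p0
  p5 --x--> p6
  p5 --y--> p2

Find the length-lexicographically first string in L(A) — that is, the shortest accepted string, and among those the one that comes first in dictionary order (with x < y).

yxx

A breadth-first search from p0 reaches an accepting state first via the path p0 → p7 → p6 → p4 on input yxx.
No string of length < 3 is accepted (BFS exhausts all shorter strings without reaching an accepting state), and yxx is the lexicographically least accepting string of length 3.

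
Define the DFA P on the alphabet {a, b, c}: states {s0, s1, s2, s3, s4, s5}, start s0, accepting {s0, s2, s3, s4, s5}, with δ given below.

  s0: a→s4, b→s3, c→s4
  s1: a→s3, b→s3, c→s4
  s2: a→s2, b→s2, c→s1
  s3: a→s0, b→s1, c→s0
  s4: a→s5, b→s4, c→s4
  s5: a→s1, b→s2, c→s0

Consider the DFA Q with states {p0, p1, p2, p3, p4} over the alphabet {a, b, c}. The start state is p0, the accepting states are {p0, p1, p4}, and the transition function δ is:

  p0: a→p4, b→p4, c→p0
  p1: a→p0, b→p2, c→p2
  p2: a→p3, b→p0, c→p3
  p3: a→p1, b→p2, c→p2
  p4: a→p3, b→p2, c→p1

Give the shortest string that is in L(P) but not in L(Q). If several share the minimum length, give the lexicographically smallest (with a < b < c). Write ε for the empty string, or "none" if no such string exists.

aa

The string aa is accepted by P but not by Q.
No shorter string lies in the difference, and aa is the lexicographically first length-2 string in L(P) \ L(Q).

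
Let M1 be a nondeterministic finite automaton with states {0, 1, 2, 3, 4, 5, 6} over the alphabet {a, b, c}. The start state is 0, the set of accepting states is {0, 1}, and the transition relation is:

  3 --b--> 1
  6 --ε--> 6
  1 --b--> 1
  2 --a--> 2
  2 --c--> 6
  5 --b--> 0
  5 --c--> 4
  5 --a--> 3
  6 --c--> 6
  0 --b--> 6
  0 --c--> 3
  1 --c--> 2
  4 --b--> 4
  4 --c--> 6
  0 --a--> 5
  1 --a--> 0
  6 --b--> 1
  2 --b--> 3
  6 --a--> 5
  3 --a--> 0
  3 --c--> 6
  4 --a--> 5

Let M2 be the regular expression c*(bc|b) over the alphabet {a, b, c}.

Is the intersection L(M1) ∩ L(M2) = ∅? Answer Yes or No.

No

The string cb is accepted by both M1 and M2.
Hence L(M1) ∩ L(M2) ≠ ∅.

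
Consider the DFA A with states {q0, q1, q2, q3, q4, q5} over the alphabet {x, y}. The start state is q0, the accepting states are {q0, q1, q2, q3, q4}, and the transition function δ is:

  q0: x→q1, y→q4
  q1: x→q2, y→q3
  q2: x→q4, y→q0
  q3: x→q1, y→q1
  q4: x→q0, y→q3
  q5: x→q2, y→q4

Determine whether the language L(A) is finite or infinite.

State q0 is reachable from the start and can reach an accepting state, and it lies on the cycle q0 → q1 → q2 → q0.
Traversing that cycle any number of times yields accepted strings of unbounded length, so the language is infinite.

infinite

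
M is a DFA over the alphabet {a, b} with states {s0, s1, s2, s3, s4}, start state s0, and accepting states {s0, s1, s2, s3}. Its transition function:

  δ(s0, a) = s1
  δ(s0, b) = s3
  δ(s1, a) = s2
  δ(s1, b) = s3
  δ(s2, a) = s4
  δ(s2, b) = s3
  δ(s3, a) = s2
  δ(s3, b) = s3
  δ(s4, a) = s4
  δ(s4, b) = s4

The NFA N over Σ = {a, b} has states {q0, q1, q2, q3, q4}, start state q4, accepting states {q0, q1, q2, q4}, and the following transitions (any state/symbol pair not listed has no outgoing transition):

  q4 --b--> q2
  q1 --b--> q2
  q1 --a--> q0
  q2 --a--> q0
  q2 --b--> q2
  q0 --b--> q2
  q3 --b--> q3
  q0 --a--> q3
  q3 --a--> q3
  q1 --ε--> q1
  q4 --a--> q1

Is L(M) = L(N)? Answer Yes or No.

Yes

Exploring the product automaton M × N from the start pair (s0, q4), following both machines on each input symbol, reaches 5 state pairs: (s0, q4), (s1, q1), (s3, q2), (s2, q0), (s4, q3).
M accepts in {s0, s1, s2, s3} and N accepts in {q0, q1, q2, q4}. In every reachable pair the two components are either both accepting — (s0, q4), (s1, q1), (s3, q2), (s2, q0) — or both non-accepting, so no string is accepted by exactly one of the machines: L(M) \ L(N) and L(N) \ L(M) are both empty.
Hence every string is accepted by M iff it is accepted by N, and the two languages coincide.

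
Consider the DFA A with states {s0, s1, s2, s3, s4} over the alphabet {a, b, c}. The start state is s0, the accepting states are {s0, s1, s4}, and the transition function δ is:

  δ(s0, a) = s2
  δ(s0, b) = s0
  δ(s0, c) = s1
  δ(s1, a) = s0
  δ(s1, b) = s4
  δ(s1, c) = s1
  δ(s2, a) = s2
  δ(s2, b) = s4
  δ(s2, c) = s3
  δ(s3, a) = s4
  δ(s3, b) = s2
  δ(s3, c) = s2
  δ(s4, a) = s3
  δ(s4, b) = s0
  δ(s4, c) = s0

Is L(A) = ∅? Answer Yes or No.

No

The empty string ε is accepted: the run s0 ends in the accepting state s0.
Since at least one string is accepted, L(A) is not empty.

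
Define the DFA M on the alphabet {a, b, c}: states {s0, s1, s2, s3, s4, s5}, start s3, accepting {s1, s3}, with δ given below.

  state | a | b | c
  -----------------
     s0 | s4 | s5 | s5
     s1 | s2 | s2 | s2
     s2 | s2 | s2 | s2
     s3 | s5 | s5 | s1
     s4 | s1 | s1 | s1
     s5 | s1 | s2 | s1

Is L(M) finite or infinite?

The useful states (reachable from s3 and able to reach an accepting state) are {s1, s3, s5}.
Restricted to these states the transition graph has no cycle, so every accepting path has bounded length and L is finite.

finite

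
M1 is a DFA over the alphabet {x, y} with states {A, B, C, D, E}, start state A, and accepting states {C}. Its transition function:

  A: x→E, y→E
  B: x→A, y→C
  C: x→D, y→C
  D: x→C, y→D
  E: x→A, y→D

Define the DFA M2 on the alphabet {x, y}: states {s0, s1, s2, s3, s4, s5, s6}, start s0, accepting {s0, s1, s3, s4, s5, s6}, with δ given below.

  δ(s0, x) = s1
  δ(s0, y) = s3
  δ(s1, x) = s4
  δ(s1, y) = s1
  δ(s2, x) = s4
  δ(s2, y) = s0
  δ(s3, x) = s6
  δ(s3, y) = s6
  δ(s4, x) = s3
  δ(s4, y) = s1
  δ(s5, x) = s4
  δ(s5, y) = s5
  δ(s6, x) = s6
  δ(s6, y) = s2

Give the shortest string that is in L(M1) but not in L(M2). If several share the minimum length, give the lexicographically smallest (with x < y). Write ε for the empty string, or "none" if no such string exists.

The string yyxy is accepted by M1 but not by M2.
No shorter string lies in the difference, and yyxy is the lexicographically first length-4 string in L(M1) \ L(M2).

yyxy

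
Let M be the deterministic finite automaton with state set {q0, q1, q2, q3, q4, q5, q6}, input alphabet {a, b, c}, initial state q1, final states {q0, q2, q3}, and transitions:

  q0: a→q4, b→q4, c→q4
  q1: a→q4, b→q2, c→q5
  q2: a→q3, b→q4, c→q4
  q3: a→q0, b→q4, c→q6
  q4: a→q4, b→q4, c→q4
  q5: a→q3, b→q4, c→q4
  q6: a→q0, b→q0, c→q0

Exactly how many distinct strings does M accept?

11

The useful subgraph on states {q0, q1, q2, q3, q5, q6} is acyclic, so L(M) is finite; the longest accepting path visits 5 useful states, giving maximum string length 4.
Counting accepting paths from q1 by length: 1 of length 1, 2 of length 2, 2 of length 3, 6 of length 4. Total 11.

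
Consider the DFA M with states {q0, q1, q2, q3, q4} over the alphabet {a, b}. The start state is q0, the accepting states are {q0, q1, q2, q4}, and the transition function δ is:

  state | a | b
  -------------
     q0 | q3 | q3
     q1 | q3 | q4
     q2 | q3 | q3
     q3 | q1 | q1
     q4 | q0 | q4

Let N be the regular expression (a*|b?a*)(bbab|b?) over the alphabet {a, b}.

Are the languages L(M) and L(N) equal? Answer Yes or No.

The string abb is accepted by M but rejected by N.
So L(M) ≠ L(N).

No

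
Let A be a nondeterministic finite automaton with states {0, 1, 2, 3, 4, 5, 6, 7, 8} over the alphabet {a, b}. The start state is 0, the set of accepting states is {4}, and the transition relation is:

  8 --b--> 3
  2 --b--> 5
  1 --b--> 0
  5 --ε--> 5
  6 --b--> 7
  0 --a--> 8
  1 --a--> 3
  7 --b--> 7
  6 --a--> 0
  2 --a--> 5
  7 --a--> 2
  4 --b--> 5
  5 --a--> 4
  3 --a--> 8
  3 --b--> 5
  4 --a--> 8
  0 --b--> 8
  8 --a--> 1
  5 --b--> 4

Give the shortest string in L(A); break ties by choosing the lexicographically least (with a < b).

A breadth-first search from 0 reaches an accepting state first via the path 0 → 8 → 3 → 5 → 4 on input abba.
No string of length < 4 is accepted (BFS exhausts all shorter strings without reaching an accepting state), and abba is the lexicographically least accepting string of length 4.

abba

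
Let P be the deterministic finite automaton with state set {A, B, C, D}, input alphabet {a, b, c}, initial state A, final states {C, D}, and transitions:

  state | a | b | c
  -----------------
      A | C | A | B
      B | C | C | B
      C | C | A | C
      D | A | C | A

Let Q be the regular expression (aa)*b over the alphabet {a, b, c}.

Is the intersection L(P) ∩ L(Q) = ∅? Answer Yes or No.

Converting the expression Q to a DFA (subset construction, then merging equivalent states) gives the minimal DFA with states {q0, q1, q2, q3}, start state q0, accepting states {q2} and transitions q0: a→q1, b→q2, c→q3; q1: a→q0, b→q3, c→q3; q2: a→q3, b→q3, c→q3; q3: a→q3, b→q3, c→q3.
Exploring the product automaton P × Q from the start pair (A, q0), following both machines on each input symbol, reaches 7 state pairs: (A, q0), (C, q1), (A, q2), (B, q3), (C, q0), (A, q3), (C, q3).
P accepts in {C, D} and Q accepts in {q2}; no reachable pair has both components accepting, so no string drives both machines to acceptance simultaneously and L(P) ∩ L(Q) = ∅.
So no string is accepted by both, and the intersection is empty.

Yes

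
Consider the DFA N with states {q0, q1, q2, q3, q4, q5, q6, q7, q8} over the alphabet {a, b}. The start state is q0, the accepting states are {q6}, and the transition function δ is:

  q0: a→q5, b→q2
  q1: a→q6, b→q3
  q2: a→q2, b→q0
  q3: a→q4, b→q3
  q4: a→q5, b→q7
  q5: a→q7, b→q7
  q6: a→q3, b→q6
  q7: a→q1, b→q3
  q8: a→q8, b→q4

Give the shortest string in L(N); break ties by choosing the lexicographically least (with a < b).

A breadth-first search from q0 reaches an accepting state first via the path q0 → q5 → q7 → q1 → q6 on input aaaa.
No string of length < 4 is accepted (BFS exhausts all shorter strings without reaching an accepting state), and aaaa is the lexicographically least accepting string of length 4.

aaaa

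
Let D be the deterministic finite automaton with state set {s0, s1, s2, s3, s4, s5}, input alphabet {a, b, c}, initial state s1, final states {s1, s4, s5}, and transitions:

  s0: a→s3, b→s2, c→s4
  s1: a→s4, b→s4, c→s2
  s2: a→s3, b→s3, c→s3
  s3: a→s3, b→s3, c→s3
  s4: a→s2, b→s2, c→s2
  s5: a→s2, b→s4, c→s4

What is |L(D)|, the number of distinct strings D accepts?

The useful subgraph on states {s1, s4} is acyclic, so L(D) is finite; the longest accepting path visits 2 useful states, giving maximum string length 1.
Counting accepting paths from s1 by length: 1 of length 0, 2 of length 1. Total 3.

3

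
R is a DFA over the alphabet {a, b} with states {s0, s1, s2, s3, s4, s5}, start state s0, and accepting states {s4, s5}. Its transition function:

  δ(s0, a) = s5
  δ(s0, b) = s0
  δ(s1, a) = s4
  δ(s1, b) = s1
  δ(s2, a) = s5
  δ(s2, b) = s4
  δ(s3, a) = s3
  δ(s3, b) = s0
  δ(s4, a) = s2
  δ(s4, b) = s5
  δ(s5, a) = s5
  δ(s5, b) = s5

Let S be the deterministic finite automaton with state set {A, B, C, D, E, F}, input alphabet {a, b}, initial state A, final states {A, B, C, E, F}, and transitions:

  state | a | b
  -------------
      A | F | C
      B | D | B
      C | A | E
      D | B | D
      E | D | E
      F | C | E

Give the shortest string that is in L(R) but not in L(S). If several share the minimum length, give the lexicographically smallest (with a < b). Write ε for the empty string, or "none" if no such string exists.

aba

The string aba is accepted by R but not by S.
No shorter string lies in the difference, and aba is the lexicographically first length-3 string in L(R) \ L(S).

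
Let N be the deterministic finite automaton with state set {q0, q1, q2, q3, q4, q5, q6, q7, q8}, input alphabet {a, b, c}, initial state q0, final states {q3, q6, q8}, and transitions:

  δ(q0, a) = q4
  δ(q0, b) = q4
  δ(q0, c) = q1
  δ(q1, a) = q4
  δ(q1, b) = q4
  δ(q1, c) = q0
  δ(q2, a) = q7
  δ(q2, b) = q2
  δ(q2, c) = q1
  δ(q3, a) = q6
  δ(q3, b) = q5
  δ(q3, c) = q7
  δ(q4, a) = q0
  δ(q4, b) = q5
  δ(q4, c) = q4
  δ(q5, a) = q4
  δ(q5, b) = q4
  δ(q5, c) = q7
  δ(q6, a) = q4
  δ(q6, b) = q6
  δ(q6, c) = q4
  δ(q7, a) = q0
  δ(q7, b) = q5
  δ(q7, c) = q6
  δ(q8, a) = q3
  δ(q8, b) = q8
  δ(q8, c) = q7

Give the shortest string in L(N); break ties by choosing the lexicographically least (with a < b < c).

abcc

A breadth-first search from q0 reaches an accepting state first via the path q0 → q4 → q5 → q7 → q6 on input abcc.
No string of length < 4 is accepted (BFS exhausts all shorter strings without reaching an accepting state), and abcc is the lexicographically least accepting string of length 4.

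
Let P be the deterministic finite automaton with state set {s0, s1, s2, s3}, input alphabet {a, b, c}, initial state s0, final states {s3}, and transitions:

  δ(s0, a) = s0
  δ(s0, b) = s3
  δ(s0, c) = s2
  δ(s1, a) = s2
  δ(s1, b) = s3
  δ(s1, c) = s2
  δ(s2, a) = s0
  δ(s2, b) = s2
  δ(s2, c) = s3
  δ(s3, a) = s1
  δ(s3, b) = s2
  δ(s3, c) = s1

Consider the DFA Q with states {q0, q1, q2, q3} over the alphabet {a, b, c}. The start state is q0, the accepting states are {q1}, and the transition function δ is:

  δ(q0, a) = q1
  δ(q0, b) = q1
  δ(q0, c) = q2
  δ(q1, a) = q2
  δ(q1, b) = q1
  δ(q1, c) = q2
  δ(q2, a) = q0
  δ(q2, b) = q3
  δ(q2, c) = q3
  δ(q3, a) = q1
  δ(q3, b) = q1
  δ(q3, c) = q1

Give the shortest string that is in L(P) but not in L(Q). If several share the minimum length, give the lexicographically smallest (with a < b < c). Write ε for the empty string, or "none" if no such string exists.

The string cc is accepted by P but not by Q.
No shorter string lies in the difference, and cc is the lexicographically first length-2 string in L(P) \ L(Q).

cc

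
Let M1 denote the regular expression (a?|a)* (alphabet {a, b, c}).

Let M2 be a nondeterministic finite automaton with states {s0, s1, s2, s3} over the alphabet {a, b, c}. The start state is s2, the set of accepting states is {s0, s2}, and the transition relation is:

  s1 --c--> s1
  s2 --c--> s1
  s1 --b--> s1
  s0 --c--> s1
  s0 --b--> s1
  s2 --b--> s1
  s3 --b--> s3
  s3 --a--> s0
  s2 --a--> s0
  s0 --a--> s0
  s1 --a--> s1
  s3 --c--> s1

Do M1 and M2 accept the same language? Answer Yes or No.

Converting the expression M1 to a DFA (subset construction, then merging equivalent states) gives the minimal DFA with states {r0, r1}, start state r0, accepting states {r0} and transitions r0: a→r0, b→r1, c→r1; r1: a→r1, b→r1, c→r1.
Exploring the product automaton M1 × M2 from the start pair (r0, s2), following both machines on each input symbol, reaches 3 state pairs: (r0, s2), (r0, s0), (r1, s1).
M1 accepts in {r0} and M2 accepts in {s0, s2}. In every reachable pair the two components are either both accepting — (r0, s2), (r0, s0) — or both non-accepting, so no string is accepted by exactly one of the machines: L(M1) \ L(M2) and L(M2) \ L(M1) are both empty.
Hence every string is accepted by M1 iff it is accepted by M2, and the two languages coincide.

Yes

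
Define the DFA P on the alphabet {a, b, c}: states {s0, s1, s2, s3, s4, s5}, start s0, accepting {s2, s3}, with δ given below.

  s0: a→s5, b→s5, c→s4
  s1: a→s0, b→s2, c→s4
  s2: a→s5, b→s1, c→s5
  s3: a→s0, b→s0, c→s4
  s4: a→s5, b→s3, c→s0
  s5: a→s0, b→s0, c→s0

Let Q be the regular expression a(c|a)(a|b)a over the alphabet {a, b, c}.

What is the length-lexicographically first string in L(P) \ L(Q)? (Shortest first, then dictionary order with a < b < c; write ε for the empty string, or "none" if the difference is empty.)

The string cb is accepted by P but not by Q.
No shorter string lies in the difference, and cb is the lexicographically first length-2 string in L(P) \ L(Q).

cb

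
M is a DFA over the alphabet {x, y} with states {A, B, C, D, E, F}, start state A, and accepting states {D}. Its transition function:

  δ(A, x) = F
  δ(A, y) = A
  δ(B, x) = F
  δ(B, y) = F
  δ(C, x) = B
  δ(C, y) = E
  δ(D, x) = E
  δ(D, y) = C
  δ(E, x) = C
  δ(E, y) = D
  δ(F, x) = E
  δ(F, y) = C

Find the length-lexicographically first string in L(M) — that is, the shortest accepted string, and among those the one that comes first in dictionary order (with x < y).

xxy

A breadth-first search from A reaches an accepting state first via the path A → F → E → D on input xxy.
No string of length < 3 is accepted (BFS exhausts all shorter strings without reaching an accepting state), and xxy is the lexicographically least accepting string of length 3.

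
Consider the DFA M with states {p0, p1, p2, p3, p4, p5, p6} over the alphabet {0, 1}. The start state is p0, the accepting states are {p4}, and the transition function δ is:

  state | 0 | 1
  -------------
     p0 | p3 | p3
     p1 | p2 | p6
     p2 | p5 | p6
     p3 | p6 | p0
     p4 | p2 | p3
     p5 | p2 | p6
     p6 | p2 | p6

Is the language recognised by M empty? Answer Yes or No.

Yes

The states reachable from the start state are {p0, p2, p3, p5, p6}.
None of the accepting states {p4} is reachable, so no string is accepted and L(M) = ∅.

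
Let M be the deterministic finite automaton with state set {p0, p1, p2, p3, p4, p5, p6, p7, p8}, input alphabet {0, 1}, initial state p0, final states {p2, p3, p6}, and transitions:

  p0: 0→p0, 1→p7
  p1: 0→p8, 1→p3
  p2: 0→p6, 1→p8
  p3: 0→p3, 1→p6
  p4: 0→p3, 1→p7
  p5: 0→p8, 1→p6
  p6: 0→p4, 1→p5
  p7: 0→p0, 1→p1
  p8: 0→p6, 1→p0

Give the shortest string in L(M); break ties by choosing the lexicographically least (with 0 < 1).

111

A breadth-first search from p0 reaches an accepting state first via the path p0 → p7 → p1 → p3 on input 111.
No string of length < 3 is accepted (BFS exhausts all shorter strings without reaching an accepting state), and 111 is the lexicographically least accepting string of length 3.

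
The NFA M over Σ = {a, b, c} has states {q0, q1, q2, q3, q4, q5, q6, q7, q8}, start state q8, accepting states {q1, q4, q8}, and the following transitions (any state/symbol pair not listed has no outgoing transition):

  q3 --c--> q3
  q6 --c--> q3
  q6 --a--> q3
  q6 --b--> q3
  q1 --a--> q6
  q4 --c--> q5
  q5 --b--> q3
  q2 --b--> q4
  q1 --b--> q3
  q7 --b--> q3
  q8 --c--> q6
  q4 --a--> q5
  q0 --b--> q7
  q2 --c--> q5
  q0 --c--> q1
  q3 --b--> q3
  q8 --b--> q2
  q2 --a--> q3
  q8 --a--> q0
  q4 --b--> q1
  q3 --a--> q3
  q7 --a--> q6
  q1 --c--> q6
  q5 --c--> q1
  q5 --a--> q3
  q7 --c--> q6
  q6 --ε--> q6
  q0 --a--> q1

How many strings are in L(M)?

The useful subgraph on states {q0, q1, q2, q4, q5, q8} is acyclic, so L(M) is finite; the longest accepting path visits 5 useful states, giving maximum string length 4.
Counting accepting paths from q8 by length: 1 of length 0, 3 of length 2, 2 of length 3, 2 of length 4. Total 8.

8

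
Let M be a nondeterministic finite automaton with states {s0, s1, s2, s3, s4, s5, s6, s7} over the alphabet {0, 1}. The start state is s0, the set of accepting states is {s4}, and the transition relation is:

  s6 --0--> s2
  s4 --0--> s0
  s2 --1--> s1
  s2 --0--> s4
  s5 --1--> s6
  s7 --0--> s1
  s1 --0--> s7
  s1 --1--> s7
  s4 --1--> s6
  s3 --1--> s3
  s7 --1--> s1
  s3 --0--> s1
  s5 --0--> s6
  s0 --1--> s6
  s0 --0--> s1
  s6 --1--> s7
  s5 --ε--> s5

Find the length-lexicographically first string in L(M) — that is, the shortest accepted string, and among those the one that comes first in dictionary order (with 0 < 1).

A breadth-first search from s0 reaches an accepting state first via the path s0 → s6 → s2 → s4 on input 100.
No string of length < 3 is accepted (BFS exhausts all shorter strings without reaching an accepting state), and 100 is the lexicographically least accepting string of length 3.

100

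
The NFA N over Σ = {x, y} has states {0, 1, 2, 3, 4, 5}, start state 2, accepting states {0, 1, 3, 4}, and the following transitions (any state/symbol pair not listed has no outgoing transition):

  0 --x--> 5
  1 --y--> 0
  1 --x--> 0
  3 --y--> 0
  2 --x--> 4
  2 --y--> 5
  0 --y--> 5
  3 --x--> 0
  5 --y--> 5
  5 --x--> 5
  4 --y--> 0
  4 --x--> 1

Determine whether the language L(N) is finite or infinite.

finite

The useful states (reachable from 2 and able to reach an accepting state) are {0, 1, 2, 4}.
Restricted to these states the transition graph has no cycle, so every accepting path has bounded length and L is finite.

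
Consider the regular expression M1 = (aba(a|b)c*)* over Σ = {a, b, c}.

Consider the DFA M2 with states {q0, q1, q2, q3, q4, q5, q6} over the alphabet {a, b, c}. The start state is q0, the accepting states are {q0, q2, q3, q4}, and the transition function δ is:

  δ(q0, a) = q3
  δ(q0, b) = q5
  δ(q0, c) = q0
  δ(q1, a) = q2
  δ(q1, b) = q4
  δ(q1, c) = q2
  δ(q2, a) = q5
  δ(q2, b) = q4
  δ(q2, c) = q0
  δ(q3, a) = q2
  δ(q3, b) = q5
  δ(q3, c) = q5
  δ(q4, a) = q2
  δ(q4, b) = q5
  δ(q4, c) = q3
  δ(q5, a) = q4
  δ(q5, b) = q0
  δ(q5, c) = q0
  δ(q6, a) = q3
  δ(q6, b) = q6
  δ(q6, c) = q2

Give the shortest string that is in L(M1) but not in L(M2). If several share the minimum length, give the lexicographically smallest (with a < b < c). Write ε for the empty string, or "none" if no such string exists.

abab

The string abab is accepted by M1 but not by M2.
No shorter string lies in the difference, and abab is the lexicographically first length-4 string in L(M1) \ L(M2).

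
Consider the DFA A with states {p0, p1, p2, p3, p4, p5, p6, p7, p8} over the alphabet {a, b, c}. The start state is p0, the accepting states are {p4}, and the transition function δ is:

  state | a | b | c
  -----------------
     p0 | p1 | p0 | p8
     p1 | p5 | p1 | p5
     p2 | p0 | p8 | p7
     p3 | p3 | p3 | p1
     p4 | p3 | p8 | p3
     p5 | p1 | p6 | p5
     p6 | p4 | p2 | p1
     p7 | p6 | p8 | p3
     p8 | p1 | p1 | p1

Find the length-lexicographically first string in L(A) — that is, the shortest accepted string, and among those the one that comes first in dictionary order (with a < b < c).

A breadth-first search from p0 reaches an accepting state first via the path p0 → p1 → p5 → p6 → p4 on input aaba.
No string of length < 4 is accepted (BFS exhausts all shorter strings without reaching an accepting state), and aaba is the lexicographically least accepting string of length 4.

aaba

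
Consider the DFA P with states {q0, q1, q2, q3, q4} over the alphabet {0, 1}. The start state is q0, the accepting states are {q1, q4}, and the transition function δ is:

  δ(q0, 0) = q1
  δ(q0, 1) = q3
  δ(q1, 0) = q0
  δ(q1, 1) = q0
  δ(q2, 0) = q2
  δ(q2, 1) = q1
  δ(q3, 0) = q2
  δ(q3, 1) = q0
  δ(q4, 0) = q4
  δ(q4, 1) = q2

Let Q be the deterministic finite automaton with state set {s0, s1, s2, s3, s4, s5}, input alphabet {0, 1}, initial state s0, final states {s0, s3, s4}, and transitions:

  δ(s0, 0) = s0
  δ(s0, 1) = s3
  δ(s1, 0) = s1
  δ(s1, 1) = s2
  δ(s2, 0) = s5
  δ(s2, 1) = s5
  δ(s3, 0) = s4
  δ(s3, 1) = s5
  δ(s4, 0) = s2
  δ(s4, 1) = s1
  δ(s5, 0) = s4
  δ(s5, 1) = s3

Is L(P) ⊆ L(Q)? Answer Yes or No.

No

The string 101 is in L(P) but not in L(Q).
So L(P) ⊄ L(Q).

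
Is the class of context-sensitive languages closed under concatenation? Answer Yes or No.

Yes

With disjoint nonterminals (and terminals first replaced by fresh nonterminal copies so contexts cannot straddle the boundary), S → S₁S₂ added to two noncontracting grammars is noncontracting and generates L₁L₂; equivalently an LBA guesses the split point and checks each part in place.
So the context-sensitive languages are closed under concatenation.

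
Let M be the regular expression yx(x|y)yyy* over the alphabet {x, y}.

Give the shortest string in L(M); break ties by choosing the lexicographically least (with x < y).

yxxyy

By inspection of the expression, no string of length less than 5 matches, and yxxyy is the lexicographically first match of length 5.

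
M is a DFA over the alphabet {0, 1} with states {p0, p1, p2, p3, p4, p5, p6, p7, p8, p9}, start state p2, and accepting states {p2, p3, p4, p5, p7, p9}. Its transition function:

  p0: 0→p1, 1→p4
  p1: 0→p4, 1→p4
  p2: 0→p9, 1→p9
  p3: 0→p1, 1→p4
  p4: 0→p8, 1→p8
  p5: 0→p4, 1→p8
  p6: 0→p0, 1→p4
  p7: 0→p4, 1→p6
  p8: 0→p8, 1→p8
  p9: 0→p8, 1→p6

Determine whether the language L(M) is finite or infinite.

The useful states (reachable from p2 and able to reach an accepting state) are {p0, p1, p2, p4, p6, p9}.
Restricted to these states the transition graph has no cycle, so every accepting path has bounded length and L is finite.

finite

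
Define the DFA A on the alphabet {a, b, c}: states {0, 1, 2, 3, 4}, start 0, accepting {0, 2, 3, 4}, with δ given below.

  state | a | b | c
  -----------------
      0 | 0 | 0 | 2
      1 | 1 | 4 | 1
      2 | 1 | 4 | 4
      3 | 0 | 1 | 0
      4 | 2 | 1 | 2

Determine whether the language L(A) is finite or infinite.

State 0 is reachable from the start and can reach an accepting state, and it lies on the cycle 0 → 0.
Traversing that cycle any number of times yields accepted strings of unbounded length, so the language is infinite.

infinite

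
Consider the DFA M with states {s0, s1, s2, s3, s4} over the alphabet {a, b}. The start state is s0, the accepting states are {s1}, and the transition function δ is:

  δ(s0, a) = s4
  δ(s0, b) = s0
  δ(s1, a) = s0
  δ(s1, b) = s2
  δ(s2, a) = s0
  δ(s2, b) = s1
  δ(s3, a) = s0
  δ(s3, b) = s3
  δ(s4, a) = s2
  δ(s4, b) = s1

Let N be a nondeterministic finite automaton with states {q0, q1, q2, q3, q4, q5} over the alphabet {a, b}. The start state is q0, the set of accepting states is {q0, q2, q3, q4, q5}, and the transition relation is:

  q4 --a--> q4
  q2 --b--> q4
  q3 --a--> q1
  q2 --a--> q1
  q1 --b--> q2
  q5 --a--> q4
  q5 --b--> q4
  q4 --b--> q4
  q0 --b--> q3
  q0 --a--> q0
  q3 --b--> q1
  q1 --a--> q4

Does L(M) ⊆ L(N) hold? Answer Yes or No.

Yes

Exploring the product automaton M × N from the start pair (s0, q0), following both machines on each input symbol, reaches 14 state pairs: (s0, q0), (s4, q0), (s0, q3), (s2, q0), (s1, q3), (s4, q1), (s0, q1), (s2, q1), (s2, q4), (s1, q2), (s4, q4), (s0, q2), (s0, q4), (s1, q4).
M accepts in {s1} and N accepts in {q0, q2, q3, q4, q5}. The reachable pairs whose M-component is accepting are (s1, q3), (s1, q2), (s1, q4); in each of them the N-component is accepting too, so the product for L(M) \ L(N) (M-component accepting, N-component rejecting) has no reachable accepting pair and the difference is empty.
Hence every string in L(M) is also in L(N).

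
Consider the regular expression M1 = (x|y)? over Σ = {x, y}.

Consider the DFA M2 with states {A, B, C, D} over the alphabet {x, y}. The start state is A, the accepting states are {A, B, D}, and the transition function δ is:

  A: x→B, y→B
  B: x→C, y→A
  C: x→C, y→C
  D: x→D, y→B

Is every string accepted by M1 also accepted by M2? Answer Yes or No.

Converting the expression M1 to a DFA (subset construction, then merging equivalent states) gives the minimal DFA with states {r0, r1, r2}, start state r0, accepting states {r0, r1} and transitions r0: x→r1, y→r1; r1: x→r2, y→r2; r2: x→r2, y→r2.
Exploring the product automaton M1 × M2 from the start pair (r0, A), following both machines on each input symbol, reaches 5 state pairs: (r0, A), (r1, B), (r2, C), (r2, A), (r2, B).
M1 accepts in {r0, r1} and M2 accepts in {A, B, D}. The reachable pairs whose M1-component is accepting are (r0, A), (r1, B); in each of them the M2-component is accepting too, so the product for L(M1) \ L(M2) (M1-component accepting, M2-component rejecting) has no reachable accepting pair and the difference is empty.
Hence every string in L(M1) is also in L(M2).

Yes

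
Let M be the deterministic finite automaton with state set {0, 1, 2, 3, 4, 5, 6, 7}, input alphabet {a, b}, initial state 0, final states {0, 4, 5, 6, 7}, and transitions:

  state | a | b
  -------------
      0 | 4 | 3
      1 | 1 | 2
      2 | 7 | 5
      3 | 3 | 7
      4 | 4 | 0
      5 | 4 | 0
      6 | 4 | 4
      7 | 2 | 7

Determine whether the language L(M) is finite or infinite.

State 3 is reachable from the start and can reach an accepting state, and it lies on the cycle 3 → 3.
Traversing that cycle any number of times yields accepted strings of unbounded length, so the language is infinite.

infinite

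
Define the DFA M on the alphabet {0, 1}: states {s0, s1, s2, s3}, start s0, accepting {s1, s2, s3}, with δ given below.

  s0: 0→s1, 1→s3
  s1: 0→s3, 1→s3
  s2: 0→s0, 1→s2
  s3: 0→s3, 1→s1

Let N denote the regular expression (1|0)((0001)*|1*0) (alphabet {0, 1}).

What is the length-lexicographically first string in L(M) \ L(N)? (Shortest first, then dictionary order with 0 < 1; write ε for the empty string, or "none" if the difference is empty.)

01

The string 01 is accepted by M but not by N.
No shorter string lies in the difference, and 01 is the lexicographically first length-2 string in L(M) \ L(N).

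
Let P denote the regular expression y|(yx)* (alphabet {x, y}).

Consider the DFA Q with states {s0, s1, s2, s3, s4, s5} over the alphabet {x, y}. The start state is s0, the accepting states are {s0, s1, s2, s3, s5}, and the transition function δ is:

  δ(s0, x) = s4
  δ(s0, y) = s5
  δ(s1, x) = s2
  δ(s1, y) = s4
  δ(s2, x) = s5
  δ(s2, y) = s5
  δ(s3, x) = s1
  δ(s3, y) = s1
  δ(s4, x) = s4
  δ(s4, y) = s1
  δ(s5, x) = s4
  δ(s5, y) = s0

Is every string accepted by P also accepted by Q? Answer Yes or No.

The string yx is in L(P) but not in L(Q).
So L(P) ⊄ L(Q).

No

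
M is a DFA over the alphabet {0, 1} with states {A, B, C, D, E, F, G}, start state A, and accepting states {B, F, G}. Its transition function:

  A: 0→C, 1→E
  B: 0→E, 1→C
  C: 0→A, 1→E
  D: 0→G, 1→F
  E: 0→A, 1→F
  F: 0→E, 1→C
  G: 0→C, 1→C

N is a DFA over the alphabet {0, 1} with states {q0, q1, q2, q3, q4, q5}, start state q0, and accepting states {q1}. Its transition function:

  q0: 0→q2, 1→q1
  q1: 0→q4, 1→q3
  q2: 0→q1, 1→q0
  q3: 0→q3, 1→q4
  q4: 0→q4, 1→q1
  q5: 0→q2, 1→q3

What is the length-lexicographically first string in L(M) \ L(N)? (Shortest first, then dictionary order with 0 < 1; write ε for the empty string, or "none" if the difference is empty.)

11

The string 11 is accepted by M but not by N.
No shorter string lies in the difference, and 11 is the lexicographically first length-2 string in L(M) \ L(N).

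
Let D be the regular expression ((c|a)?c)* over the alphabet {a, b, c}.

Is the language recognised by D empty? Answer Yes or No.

No

The empty string ε matches the expression, so it belongs to L(D).
Since L(D) contains at least one string, it is not empty.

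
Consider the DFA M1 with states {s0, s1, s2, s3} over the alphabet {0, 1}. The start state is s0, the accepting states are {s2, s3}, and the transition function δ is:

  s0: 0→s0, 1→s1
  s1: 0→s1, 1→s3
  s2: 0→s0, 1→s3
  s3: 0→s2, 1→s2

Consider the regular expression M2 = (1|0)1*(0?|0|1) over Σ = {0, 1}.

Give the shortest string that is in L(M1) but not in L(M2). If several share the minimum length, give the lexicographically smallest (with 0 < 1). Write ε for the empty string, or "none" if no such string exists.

The string 101 is accepted by M1 but not by M2.
No shorter string lies in the difference, and 101 is the lexicographically first length-3 string in L(M1) \ L(M2).

101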